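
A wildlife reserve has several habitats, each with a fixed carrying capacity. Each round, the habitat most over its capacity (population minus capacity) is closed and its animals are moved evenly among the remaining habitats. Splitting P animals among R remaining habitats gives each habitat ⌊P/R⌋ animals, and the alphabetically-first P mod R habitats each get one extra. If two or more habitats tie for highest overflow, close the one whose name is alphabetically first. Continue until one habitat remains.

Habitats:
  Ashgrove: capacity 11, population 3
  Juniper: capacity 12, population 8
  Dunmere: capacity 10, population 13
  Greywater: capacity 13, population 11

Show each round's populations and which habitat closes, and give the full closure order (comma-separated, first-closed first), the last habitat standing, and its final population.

Closure order: Dunmere, Greywater, Juniper
Last habitat: Ashgrove with 35 animals

Round 1: Ashgrove=3 Dunmere=13 Greywater=11 Juniper=8 → close Dunmere (overflow 3)
  13÷3 = 4 each, +1 to first 1
Round 2: Ashgrove=8 Greywater=15 Juniper=12 → close Greywater (overflow 2)
  15÷2 = 7 each, +1 to first 1
Round 3: Ashgrove=16 Juniper=19 → close Juniper (overflow 7)
  19÷1 = 19 each, +1 to first 0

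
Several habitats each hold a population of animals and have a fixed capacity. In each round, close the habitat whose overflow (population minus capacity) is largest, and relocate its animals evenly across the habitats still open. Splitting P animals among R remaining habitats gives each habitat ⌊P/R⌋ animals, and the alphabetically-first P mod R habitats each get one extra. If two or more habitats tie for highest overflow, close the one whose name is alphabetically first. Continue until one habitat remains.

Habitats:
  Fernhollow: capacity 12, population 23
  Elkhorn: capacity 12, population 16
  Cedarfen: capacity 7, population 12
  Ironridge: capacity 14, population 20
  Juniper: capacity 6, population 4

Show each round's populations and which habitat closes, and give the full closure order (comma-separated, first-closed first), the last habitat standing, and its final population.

Round 1: Cedarfen=12 Elkhorn=16 Fernhollow=23 Ironridge=20 Juniper=4 → close Fernhollow (overflow 11)
  23÷4 = 5 each, +1 to first 3
Round 2: Cedarfen=18 Elkhorn=22 Ironridge=26 Juniper=9 → close Ironridge (overflow 12)
  26÷3 = 8 each, +1 to first 2
Round 3: Cedarfen=27 Elkhorn=31 Juniper=17 → close Cedarfen (overflow 20)
  27÷2 = 13 each, +1 to first 1
Round 4: Elkhorn=45 Juniper=30 → close Elkhorn (overflow 33)
  45÷1 = 45 each, +1 to first 0

Closure order: Fernhollow, Ironridge, Cedarfen, Elkhorn
Last habitat: Juniper with 75 animals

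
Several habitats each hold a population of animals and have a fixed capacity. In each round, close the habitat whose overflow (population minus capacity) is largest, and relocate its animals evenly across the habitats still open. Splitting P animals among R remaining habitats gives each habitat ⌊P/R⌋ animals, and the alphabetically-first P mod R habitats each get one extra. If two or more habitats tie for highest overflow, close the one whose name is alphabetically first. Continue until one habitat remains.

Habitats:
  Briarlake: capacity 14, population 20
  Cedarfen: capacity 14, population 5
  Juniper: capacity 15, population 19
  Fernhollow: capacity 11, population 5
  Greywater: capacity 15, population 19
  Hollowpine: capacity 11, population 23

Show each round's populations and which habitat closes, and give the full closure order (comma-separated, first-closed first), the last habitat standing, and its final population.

Round 1: Briarlake=20 Cedarfen=5 Fernhollow=5 Greywater=19 Hollowpine=23 Juniper=19 → close Hollowpine (overflow 12)
  23÷5 = 4 each, +1 to first 3
Round 2: Briarlake=25 Cedarfen=10 Fernhollow=10 Greywater=23 Juniper=23 → close Briarlake (overflow 11)
  25÷4 = 6 each, +1 to first 1
Round 3: Cedarfen=17 Fernhollow=16 Greywater=29 Juniper=29 → close Greywater (overflow 14)
  29÷3 = 9 each, +1 to first 2
Round 4: Cedarfen=27 Fernhollow=26 Juniper=38 → close Juniper (overflow 23)
  38÷2 = 19 each, +1 to first 0
Round 5: Cedarfen=46 Fernhollow=45 → close Fernhollow (overflow 34)
  45÷1 = 45 each, +1 to first 0

Closure order: Hollowpine, Briarlake, Greywater, Juniper, Fernhollow
Last habitat: Cedarfen with 91 animals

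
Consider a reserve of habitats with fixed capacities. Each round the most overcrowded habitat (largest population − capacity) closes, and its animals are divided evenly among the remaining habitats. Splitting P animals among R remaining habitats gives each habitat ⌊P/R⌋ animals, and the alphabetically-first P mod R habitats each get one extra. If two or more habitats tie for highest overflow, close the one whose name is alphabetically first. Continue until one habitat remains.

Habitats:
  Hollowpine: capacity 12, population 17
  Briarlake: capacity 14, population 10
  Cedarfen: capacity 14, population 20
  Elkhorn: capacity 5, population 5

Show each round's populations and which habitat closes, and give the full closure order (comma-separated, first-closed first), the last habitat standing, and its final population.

Closure order: Cedarfen, Hollowpine, Elkhorn
Last habitat: Briarlake with 52 animals

Round 1: Briarlake=10 Cedarfen=20 Elkhorn=5 Hollowpine=17 → close Cedarfen (overflow 6)
  20÷3 = 6 each, +1 to first 2
Round 2: Briarlake=17 Elkhorn=12 Hollowpine=23 → close Hollowpine (overflow 11)
  23÷2 = 11 each, +1 to first 1
Round 3: Briarlake=29 Elkhorn=23 → close Elkhorn (overflow 18)
  23÷1 = 23 each, +1 to first 0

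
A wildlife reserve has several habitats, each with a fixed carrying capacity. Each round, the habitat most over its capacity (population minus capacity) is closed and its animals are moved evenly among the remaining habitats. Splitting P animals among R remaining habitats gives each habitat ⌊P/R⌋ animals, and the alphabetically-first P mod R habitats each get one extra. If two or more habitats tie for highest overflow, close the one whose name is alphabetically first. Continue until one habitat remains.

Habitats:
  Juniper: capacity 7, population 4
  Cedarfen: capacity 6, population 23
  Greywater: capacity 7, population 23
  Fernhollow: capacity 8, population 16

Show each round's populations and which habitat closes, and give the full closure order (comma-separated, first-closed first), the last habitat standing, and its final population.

Round 1: Cedarfen=23 Fernhollow=16 Greywater=23 Juniper=4 → close Cedarfen (overflow 17)
  23÷3 = 7 each, +1 to first 2
Round 2: Fernhollow=24 Greywater=31 Juniper=11 → close Greywater (overflow 24)
  31÷2 = 15 each, +1 to first 1
Round 3: Fernhollow=40 Juniper=26 → close Fernhollow (overflow 32)
  40÷1 = 40 each, +1 to first 0

Closure order: Cedarfen, Greywater, Fernhollow
Last habitat: Juniper with 66 animals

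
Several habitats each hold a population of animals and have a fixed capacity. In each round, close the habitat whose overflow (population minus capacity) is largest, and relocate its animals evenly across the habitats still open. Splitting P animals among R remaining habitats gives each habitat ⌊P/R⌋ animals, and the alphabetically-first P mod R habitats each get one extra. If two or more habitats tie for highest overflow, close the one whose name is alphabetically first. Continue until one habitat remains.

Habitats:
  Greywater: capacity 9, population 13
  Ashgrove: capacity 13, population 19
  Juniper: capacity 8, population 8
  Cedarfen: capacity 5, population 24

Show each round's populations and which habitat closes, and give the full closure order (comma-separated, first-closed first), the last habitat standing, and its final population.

Closure order: Cedarfen, Ashgrove, Greywater
Last habitat: Juniper with 64 animals

Round 1: Ashgrove=19 Cedarfen=24 Greywater=13 Juniper=8 → close Cedarfen (overflow 19)
  24÷3 = 8 each, +1 to first 0
Round 2: Ashgrove=27 Greywater=21 Juniper=16 → close Ashgrove (overflow 14)
  27÷2 = 13 each, +1 to first 1
Round 3: Greywater=35 Juniper=29 → close Greywater (overflow 26)
  35÷1 = 35 each, +1 to first 0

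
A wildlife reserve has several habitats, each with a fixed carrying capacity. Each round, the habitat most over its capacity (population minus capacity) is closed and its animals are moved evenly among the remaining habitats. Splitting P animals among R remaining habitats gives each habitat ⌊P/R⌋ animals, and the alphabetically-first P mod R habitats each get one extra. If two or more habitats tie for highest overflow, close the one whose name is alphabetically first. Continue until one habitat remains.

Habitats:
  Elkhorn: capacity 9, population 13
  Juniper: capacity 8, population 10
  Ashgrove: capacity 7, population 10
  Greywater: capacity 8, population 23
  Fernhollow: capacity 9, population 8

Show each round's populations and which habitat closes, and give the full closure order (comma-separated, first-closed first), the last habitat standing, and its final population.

Round 1: Ashgrove=10 Elkhorn=13 Fernhollow=8 Greywater=23 Juniper=10 → close Greywater (overflow 15)
  23÷4 = 5 each, +1 to first 3
Round 2: Ashgrove=16 Elkhorn=19 Fernhollow=14 Juniper=15 → close Elkhorn (overflow 10)
  19÷3 = 6 each, +1 to first 1
Round 3: Ashgrove=23 Fernhollow=20 Juniper=21 → close Ashgrove (overflow 16)
  23÷2 = 11 each, +1 to first 1
Round 4: Fernhollow=32 Juniper=32 → close Juniper (overflow 24)
  32÷1 = 32 each, +1 to first 0

Closure order: Greywater, Elkhorn, Ashgrove, Juniper
Last habitat: Fernhollow with 64 animals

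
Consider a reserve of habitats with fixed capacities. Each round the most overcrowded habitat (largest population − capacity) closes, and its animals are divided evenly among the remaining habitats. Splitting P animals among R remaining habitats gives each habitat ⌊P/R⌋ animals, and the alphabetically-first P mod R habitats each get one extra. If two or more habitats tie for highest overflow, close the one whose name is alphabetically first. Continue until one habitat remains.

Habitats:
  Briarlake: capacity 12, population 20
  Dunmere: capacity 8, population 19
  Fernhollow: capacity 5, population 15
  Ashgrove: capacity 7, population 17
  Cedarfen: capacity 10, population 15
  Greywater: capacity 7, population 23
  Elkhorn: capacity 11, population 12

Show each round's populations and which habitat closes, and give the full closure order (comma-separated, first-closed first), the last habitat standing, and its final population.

Closure order: Greywater, Dunmere, Ashgrove, Briarlake, Fernhollow, Cedarfen
Last habitat: Elkhorn with 121 animals

Round 1: Ashgrove=17 Briarlake=20 Cedarfen=15 Dunmere=19 Elkhorn=12 Fernhollow=15 Greywater=23 → close Greywater (overflow 16)
  23÷6 = 3 each, +1 to first 5
Round 2: Ashgrove=21 Briarlake=24 Cedarfen=19 Dunmere=23 Elkhorn=16 Fernhollow=18 → close Dunmere (overflow 15)
  23÷5 = 4 each, +1 to first 3
Round 3: Ashgrove=26 Briarlake=29 Cedarfen=24 Elkhorn=20 Fernhollow=22 → close Ashgrove (overflow 19)
  26÷4 = 6 each, +1 to first 2
Round 4: Briarlake=36 Cedarfen=31 Elkhorn=26 Fernhollow=28 → close Briarlake (overflow 24)
  36÷3 = 12 each, +1 to first 0
Round 5: Cedarfen=43 Elkhorn=38 Fernhollow=40 → close Fernhollow (overflow 35)
  40÷2 = 20 each, +1 to first 0
Round 6: Cedarfen=63 Elkhorn=58 → close Cedarfen (overflow 53)
  63÷1 = 63 each, +1 to first 0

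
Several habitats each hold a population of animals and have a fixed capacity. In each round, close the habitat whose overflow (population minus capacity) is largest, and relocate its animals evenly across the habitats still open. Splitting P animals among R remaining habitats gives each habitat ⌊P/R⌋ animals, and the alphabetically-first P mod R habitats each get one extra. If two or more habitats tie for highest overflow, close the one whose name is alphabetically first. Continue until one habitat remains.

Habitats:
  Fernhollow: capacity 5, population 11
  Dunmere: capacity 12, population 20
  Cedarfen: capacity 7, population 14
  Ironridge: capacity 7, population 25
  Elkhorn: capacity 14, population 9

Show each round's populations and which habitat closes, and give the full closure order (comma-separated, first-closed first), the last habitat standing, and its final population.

Round 1: Cedarfen=14 Dunmere=20 Elkhorn=9 Fernhollow=11 Ironridge=25 → close Ironridge (overflow 18)
  25÷4 = 6 each, +1 to first 1
Round 2: Cedarfen=21 Dunmere=26 Elkhorn=15 Fernhollow=17 → close Cedarfen (overflow 14)
  21÷3 = 7 each, +1 to first 0
Round 3: Dunmere=33 Elkhorn=22 Fernhollow=24 → close Dunmere (overflow 21)
  33÷2 = 16 each, +1 to first 1
Round 4: Elkhorn=39 Fernhollow=40 → close Fernhollow (overflow 35)
  40÷1 = 40 each, +1 to first 0

Closure order: Ironridge, Cedarfen, Dunmere, Fernhollow
Last habitat: Elkhorn with 79 animals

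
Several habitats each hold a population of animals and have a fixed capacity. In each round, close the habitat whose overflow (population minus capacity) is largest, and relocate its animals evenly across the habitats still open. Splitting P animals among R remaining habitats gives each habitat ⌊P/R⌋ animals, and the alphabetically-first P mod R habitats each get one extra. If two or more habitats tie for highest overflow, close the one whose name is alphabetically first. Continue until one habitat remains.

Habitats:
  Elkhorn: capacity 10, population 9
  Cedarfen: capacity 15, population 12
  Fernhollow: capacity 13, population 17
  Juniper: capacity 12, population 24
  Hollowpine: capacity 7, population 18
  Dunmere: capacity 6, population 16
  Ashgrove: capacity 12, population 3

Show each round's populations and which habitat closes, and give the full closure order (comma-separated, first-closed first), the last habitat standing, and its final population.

Closure order: Juniper, Hollowpine, Dunmere, Fernhollow, Elkhorn, Cedarfen
Last habitat: Ashgrove with 99 animals

Round 1: Ashgrove=3 Cedarfen=12 Dunmere=16 Elkhorn=9 Fernhollow=17 Hollowpine=18 Juniper=24 → close Juniper (overflow 12)
  24÷6 = 4 each, +1 to first 0
Round 2: Ashgrove=7 Cedarfen=16 Dunmere=20 Elkhorn=13 Fernhollow=21 Hollowpine=22 → close Hollowpine (overflow 15)
  22÷5 = 4 each, +1 to first 2
Round 3: Ashgrove=12 Cedarfen=21 Dunmere=24 Elkhorn=17 Fernhollow=25 → close Dunmere (overflow 18)
  24÷4 = 6 each, +1 to first 0
Round 4: Ashgrove=18 Cedarfen=27 Elkhorn=23 Fernhollow=31 → close Fernhollow (overflow 18)
  31÷3 = 10 each, +1 to first 1
Round 5: Ashgrove=29 Cedarfen=37 Elkhorn=33 → close Elkhorn (overflow 23)
  33÷2 = 16 each, +1 to first 1
Round 6: Ashgrove=46 Cedarfen=53 → close Cedarfen (overflow 38)
  53÷1 = 53 each, +1 to first 0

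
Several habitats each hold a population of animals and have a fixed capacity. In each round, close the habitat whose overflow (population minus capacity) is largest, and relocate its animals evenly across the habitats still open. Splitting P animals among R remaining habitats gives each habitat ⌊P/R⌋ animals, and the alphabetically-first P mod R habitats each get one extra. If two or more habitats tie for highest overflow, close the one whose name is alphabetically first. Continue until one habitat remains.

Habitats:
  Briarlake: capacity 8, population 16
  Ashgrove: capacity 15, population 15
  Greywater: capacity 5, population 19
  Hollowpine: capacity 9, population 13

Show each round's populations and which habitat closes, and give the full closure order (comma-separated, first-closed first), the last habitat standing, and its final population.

Closure order: Greywater, Briarlake, Hollowpine
Last habitat: Ashgrove with 63 animals

Round 1: Ashgrove=15 Briarlake=16 Greywater=19 Hollowpine=13 → close Greywater (overflow 14)
  19÷3 = 6 each, +1 to first 1
Round 2: Ashgrove=22 Briarlake=22 Hollowpine=19 → close Briarlake (overflow 14)
  22÷2 = 11 each, +1 to first 0
Round 3: Ashgrove=33 Hollowpine=30 → close Hollowpine (overflow 21)
  30÷1 = 30 each, +1 to first 0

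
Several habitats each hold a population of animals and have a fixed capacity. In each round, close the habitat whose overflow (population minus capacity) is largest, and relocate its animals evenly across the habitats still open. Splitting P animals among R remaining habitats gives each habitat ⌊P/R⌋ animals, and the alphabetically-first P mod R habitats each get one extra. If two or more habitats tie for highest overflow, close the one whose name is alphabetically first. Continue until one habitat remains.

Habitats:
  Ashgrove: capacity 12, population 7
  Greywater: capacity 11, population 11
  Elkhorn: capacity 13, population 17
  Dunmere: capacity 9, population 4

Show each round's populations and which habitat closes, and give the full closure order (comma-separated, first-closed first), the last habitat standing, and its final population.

Closure order: Elkhorn, Greywater, Ashgrove
Last habitat: Dunmere with 39 animals

Round 1: Ashgrove=7 Dunmere=4 Elkhorn=17 Greywater=11 → close Elkhorn (overflow 4)
  17÷3 = 5 each, +1 to first 2
Round 2: Ashgrove=13 Dunmere=10 Greywater=16 → close Greywater (overflow 5)
  16÷2 = 8 each, +1 to first 0
Round 3: Ashgrove=21 Dunmere=18 → close Ashgrove (overflow 9)
  21÷1 = 21 each, +1 to first 0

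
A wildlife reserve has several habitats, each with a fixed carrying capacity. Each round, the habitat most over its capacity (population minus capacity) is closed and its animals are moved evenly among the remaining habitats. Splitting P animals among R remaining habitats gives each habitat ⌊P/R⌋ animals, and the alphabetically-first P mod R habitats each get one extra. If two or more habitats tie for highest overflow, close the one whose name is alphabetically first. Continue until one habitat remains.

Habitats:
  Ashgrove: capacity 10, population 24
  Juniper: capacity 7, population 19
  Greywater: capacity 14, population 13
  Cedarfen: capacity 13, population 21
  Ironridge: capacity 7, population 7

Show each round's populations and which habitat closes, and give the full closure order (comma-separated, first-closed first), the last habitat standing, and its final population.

Round 1: Ashgrove=24 Cedarfen=21 Greywater=13 Ironridge=7 Juniper=19 → close Ashgrove (overflow 14)
  24÷4 = 6 each, +1 to first 0
Round 2: Cedarfen=27 Greywater=19 Ironridge=13 Juniper=25 → close Juniper (overflow 18)
  25÷3 = 8 each, +1 to first 1
Round 3: Cedarfen=36 Greywater=27 Ironridge=21 → close Cedarfen (overflow 23)
  36÷2 = 18 each, +1 to first 0
Round 4: Greywater=45 Ironridge=39 → close Ironridge (overflow 32)
  39÷1 = 39 each, +1 to first 0

Closure order: Ashgrove, Juniper, Cedarfen, Ironridge
Last habitat: Greywater with 84 animals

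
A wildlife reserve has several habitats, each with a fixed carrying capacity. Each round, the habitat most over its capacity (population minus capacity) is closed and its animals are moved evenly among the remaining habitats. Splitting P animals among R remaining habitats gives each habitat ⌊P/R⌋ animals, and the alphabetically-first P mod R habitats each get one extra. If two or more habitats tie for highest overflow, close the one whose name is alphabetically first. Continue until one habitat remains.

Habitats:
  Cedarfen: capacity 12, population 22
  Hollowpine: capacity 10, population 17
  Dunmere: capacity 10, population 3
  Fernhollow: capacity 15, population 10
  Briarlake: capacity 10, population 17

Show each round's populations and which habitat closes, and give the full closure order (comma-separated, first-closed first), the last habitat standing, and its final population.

Round 1: Briarlake=17 Cedarfen=22 Dunmere=3 Fernhollow=10 Hollowpine=17 → close Cedarfen (overflow 10)
  22÷4 = 5 each, +1 to first 2
Round 2: Briarlake=23 Dunmere=9 Fernhollow=15 Hollowpine=22 → close Briarlake (overflow 13)
  23÷3 = 7 each, +1 to first 2
Round 3: Dunmere=17 Fernhollow=23 Hollowpine=29 → close Hollowpine (overflow 19)
  29÷2 = 14 each, +1 to first 1
Round 4: Dunmere=32 Fernhollow=37 → close Dunmere (overflow 22)
  32÷1 = 32 each, +1 to first 0

Closure order: Cedarfen, Briarlake, Hollowpine, Dunmere
Last habitat: Fernhollow with 69 animals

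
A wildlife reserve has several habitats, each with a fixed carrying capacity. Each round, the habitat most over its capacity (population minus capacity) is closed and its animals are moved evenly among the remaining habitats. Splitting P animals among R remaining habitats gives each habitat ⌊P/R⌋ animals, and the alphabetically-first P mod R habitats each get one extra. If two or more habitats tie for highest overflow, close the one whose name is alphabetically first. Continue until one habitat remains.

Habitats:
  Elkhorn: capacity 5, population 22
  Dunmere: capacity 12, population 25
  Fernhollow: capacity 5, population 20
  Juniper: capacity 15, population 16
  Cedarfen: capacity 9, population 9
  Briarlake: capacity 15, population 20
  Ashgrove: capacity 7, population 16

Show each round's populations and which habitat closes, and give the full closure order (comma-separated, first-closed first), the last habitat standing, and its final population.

Closure order: Elkhorn, Fernhollow, Dunmere, Ashgrove, Briarlake, Cedarfen
Last habitat: Juniper with 128 animals

Round 1: Ashgrove=16 Briarlake=20 Cedarfen=9 Dunmere=25 Elkhorn=22 Fernhollow=20 Juniper=16 → close Elkhorn (overflow 17)
  22÷6 = 3 each, +1 to first 4
Round 2: Ashgrove=20 Briarlake=24 Cedarfen=13 Dunmere=29 Fernhollow=23 Juniper=19 → close Fernhollow (overflow 18)
  23÷5 = 4 each, +1 to first 3
Round 3: Ashgrove=25 Briarlake=29 Cedarfen=18 Dunmere=33 Juniper=23 → close Dunmere (overflow 21)
  33÷4 = 8 each, +1 to first 1
Round 4: Ashgrove=34 Briarlake=37 Cedarfen=26 Juniper=31 → close Ashgrove (overflow 27)
  34÷3 = 11 each, +1 to first 1
Round 5: Briarlake=49 Cedarfen=37 Juniper=42 → close Briarlake (overflow 34)
  49÷2 = 24 each, +1 to first 1
Round 6: Cedarfen=62 Juniper=66 → close Cedarfen (overflow 53)
  62÷1 = 62 each, +1 to first 0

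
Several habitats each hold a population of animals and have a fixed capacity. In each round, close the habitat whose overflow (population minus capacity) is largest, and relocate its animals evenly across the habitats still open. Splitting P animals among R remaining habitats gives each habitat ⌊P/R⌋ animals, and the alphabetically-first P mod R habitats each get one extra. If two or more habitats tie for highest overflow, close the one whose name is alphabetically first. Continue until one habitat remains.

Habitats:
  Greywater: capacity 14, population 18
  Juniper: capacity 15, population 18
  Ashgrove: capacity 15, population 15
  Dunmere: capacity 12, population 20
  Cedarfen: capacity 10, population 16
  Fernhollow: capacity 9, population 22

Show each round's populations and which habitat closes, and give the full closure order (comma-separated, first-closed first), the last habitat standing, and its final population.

Round 1: Ashgrove=15 Cedarfen=16 Dunmere=20 Fernhollow=22 Greywater=18 Juniper=18 → close Fernhollow (overflow 13)
  22÷5 = 4 each, +1 to first 2
Round 2: Ashgrove=20 Cedarfen=21 Dunmere=24 Greywater=22 Juniper=22 → close Dunmere (overflow 12)
  24÷4 = 6 each, +1 to first 0
Round 3: Ashgrove=26 Cedarfen=27 Greywater=28 Juniper=28 → close Cedarfen (overflow 17)
  27÷3 = 9 each, +1 to first 0
Round 4: Ashgrove=35 Greywater=37 Juniper=37 → close Greywater (overflow 23)
  37÷2 = 18 each, +1 to first 1
Round 5: Ashgrove=54 Juniper=55 → close Juniper (overflow 40)
  55÷1 = 55 each, +1 to first 0

Closure order: Fernhollow, Dunmere, Cedarfen, Greywater, Juniper
Last habitat: Ashgrove with 109 animals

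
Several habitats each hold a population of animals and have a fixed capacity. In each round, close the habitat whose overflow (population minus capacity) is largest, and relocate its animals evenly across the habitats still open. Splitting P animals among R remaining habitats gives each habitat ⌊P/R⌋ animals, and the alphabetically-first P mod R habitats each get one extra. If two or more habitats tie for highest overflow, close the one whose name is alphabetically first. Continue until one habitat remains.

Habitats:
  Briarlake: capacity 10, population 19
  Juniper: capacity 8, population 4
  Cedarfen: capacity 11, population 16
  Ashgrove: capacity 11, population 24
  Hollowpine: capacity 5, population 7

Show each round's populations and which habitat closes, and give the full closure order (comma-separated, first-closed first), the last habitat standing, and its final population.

Closure order: Ashgrove, Briarlake, Cedarfen, Hollowpine
Last habitat: Juniper with 70 animals

Round 1: Ashgrove=24 Briarlake=19 Cedarfen=16 Hollowpine=7 Juniper=4 → close Ashgrove (overflow 13)
  24÷4 = 6 each, +1 to first 0
Round 2: Briarlake=25 Cedarfen=22 Hollowpine=13 Juniper=10 → close Briarlake (overflow 15)
  25÷3 = 8 each, +1 to first 1
Round 3: Cedarfen=31 Hollowpine=21 Juniper=18 → close Cedarfen (overflow 20)
  31÷2 = 15 each, +1 to first 1
Round 4: Hollowpine=37 Juniper=33 → close Hollowpine (overflow 32)
  37÷1 = 37 each, +1 to first 0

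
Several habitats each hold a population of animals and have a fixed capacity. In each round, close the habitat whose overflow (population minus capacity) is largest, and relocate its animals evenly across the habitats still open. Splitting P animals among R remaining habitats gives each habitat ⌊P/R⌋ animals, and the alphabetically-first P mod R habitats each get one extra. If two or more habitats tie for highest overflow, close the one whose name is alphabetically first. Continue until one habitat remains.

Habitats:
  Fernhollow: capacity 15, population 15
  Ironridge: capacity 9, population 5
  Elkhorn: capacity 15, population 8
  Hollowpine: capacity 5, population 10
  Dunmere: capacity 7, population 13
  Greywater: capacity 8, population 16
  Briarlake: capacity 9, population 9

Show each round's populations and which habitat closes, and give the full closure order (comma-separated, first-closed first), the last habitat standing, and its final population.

Round 1: Briarlake=9 Dunmere=13 Elkhorn=8 Fernhollow=15 Greywater=16 Hollowpine=10 Ironridge=5 → close Greywater (overflow 8)
  16÷6 = 2 each, +1 to first 4
Round 2: Briarlake=12 Dunmere=16 Elkhorn=11 Fernhollow=18 Hollowpine=12 Ironridge=7 → close Dunmere (overflow 9)
  16÷5 = 3 each, +1 to first 1
Round 3: Briarlake=16 Elkhorn=14 Fernhollow=21 Hollowpine=15 Ironridge=10 → close Hollowpine (overflow 10)
  15÷4 = 3 each, +1 to first 3
Round 4: Briarlake=20 Elkhorn=18 Fernhollow=25 Ironridge=13 → close Briarlake (overflow 11)
  20÷3 = 6 each, +1 to first 2
Round 5: Elkhorn=25 Fernhollow=32 Ironridge=19 → close Fernhollow (overflow 17)
  32÷2 = 16 each, +1 to first 0
Round 6: Elkhorn=41 Ironridge=35 → close Elkhorn (overflow 26)
  41÷1 = 41 each, +1 to first 0

Closure order: Greywater, Dunmere, Hollowpine, Briarlake, Fernhollow, Elkhorn
Last habitat: Ironridge with 76 animals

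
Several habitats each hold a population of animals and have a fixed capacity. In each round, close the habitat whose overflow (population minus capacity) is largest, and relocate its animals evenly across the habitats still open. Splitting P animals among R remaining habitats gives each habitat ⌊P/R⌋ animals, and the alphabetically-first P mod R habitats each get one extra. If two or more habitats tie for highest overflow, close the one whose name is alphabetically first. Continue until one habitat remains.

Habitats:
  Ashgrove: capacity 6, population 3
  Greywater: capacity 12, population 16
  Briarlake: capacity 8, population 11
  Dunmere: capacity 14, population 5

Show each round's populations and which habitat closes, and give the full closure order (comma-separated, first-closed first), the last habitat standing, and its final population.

Closure order: Greywater, Briarlake, Ashgrove
Last habitat: Dunmere with 35 animals

Round 1: Ashgrove=3 Briarlake=11 Dunmere=5 Greywater=16 → close Greywater (overflow 4)
  16÷3 = 5 each, +1 to first 1
Round 2: Ashgrove=9 Briarlake=16 Dunmere=10 → close Briarlake (overflow 8)
  16÷2 = 8 each, +1 to first 0
Round 3: Ashgrove=17 Dunmere=18 → close Ashgrove (overflow 11)
  17÷1 = 17 each, +1 to first 0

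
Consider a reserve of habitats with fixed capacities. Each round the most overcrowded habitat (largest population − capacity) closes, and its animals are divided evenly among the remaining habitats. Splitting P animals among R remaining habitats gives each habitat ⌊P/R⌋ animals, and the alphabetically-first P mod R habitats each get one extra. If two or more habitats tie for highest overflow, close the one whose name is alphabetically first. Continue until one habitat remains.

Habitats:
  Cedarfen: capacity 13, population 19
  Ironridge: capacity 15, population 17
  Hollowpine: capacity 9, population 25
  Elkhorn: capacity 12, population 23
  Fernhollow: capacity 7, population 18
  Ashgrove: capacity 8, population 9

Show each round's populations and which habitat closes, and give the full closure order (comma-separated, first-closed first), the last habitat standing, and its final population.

Round 1: Ashgrove=9 Cedarfen=19 Elkhorn=23 Fernhollow=18 Hollowpine=25 Ironridge=17 → close Hollowpine (overflow 16)
  25÷5 = 5 each, +1 to first 0
Round 2: Ashgrove=14 Cedarfen=24 Elkhorn=28 Fernhollow=23 Ironridge=22 → close Elkhorn (overflow 16)
  28÷4 = 7 each, +1 to first 0
Round 3: Ashgrove=21 Cedarfen=31 Fernhollow=30 Ironridge=29 → close Fernhollow (overflow 23)
  30÷3 = 10 each, +1 to first 0
Round 4: Ashgrove=31 Cedarfen=41 Ironridge=39 → close Cedarfen (overflow 28)
  41÷2 = 20 each, +1 to first 1
Round 5: Ashgrove=52 Ironridge=59 → close Ashgrove (overflow 44)
  52÷1 = 52 each, +1 to first 0

Closure order: Hollowpine, Elkhorn, Fernhollow, Cedarfen, Ashgrove
Last habitat: Ironridge with 111 animals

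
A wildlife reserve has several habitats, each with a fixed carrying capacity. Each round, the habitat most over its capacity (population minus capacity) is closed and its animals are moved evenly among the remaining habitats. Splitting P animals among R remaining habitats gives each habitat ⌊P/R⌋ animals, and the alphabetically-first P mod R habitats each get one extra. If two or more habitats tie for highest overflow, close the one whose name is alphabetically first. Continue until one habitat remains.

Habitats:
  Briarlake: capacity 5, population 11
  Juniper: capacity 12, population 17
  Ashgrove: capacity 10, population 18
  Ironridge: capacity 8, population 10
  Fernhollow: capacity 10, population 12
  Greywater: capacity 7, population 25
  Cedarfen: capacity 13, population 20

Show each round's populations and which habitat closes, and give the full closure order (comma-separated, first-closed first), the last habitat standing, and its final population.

Closure order: Greywater, Ashgrove, Cedarfen, Briarlake, Juniper, Fernhollow
Last habitat: Ironridge with 113 animals

Round 1: Ashgrove=18 Briarlake=11 Cedarfen=20 Fernhollow=12 Greywater=25 Ironridge=10 Juniper=17 → close Greywater (overflow 18)
  25÷6 = 4 each, +1 to first 1
Round 2: Ashgrove=23 Briarlake=15 Cedarfen=24 Fernhollow=16 Ironridge=14 Juniper=21 → close Ashgrove (overflow 13)
  23÷5 = 4 each, +1 to first 3
Round 3: Briarlake=20 Cedarfen=29 Fernhollow=21 Ironridge=18 Juniper=25 → close Cedarfen (overflow 16)
  29÷4 = 7 each, +1 to first 1
Round 4: Briarlake=28 Fernhollow=28 Ironridge=25 Juniper=32 → close Briarlake (overflow 23)
  28÷3 = 9 each, +1 to first 1
Round 5: Fernhollow=38 Ironridge=34 Juniper=41 → close Juniper (overflow 29)
  41÷2 = 20 each, +1 to first 1
Round 6: Fernhollow=59 Ironridge=54 → close Fernhollow (overflow 49)
  59÷1 = 59 each, +1 to first 0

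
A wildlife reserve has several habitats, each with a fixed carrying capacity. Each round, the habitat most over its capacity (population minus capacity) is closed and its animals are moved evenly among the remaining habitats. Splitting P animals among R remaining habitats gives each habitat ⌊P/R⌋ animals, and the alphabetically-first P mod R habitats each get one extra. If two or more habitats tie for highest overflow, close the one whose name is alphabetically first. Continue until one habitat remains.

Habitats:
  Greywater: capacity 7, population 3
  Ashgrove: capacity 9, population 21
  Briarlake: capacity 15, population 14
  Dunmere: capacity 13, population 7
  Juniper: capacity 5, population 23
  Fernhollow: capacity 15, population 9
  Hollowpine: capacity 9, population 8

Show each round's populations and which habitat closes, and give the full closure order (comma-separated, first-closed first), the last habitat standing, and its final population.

Round 1: Ashgrove=21 Briarlake=14 Dunmere=7 Fernhollow=9 Greywater=3 Hollowpine=8 Juniper=23 → close Juniper (overflow 18)
  23÷6 = 3 each, +1 to first 5
Round 2: Ashgrove=25 Briarlake=18 Dunmere=11 Fernhollow=13 Greywater=7 Hollowpine=11 → close Ashgrove (overflow 16)
  25÷5 = 5 each, +1 to first 0
Round 3: Briarlake=23 Dunmere=16 Fernhollow=18 Greywater=12 Hollowpine=16 → close Briarlake (overflow 8)
  23÷4 = 5 each, +1 to first 3
Round 4: Dunmere=22 Fernhollow=24 Greywater=18 Hollowpine=21 → close Hollowpine (overflow 12)
  21÷3 = 7 each, +1 to first 0
Round 5: Dunmere=29 Fernhollow=31 Greywater=25 → close Greywater (overflow 18)
  25÷2 = 12 each, +1 to first 1
Round 6: Dunmere=42 Fernhollow=43 → close Dunmere (overflow 29)
  42÷1 = 42 each, +1 to first 0

Closure order: Juniper, Ashgrove, Briarlake, Hollowpine, Greywater, Dunmere
Last habitat: Fernhollow with 85 animals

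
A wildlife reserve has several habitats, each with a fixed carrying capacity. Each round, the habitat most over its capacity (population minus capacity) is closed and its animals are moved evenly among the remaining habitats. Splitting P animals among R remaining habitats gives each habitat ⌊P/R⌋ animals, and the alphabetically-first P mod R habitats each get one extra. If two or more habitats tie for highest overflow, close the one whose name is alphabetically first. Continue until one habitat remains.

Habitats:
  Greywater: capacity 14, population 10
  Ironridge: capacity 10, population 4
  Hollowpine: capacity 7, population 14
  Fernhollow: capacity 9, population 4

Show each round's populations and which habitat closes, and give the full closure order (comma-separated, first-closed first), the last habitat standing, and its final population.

Round 1: Fernhollow=4 Greywater=10 Hollowpine=14 Ironridge=4 → close Hollowpine (overflow 7)
  14÷3 = 4 each, +1 to first 2
Round 2: Fernhollow=9 Greywater=15 Ironridge=8 → close Greywater (overflow 1)
  15÷2 = 7 each, +1 to first 1
Round 3: Fernhollow=17 Ironridge=15 → close Fernhollow (overflow 8)
  17÷1 = 17 each, +1 to first 0

Closure order: Hollowpine, Greywater, Fernhollow
Last habitat: Ironridge with 32 animals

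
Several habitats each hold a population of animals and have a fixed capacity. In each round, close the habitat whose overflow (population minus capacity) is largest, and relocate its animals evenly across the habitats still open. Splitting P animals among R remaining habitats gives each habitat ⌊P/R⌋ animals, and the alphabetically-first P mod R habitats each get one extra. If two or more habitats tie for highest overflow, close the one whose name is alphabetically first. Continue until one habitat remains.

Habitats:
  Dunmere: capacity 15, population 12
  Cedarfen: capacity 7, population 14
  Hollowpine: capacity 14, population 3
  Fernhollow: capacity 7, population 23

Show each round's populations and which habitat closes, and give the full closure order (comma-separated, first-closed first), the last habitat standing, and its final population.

Round 1: Cedarfen=14 Dunmere=12 Fernhollow=23 Hollowpine=3 → close Fernhollow (overflow 16)
  23÷3 = 7 each, +1 to first 2
Round 2: Cedarfen=22 Dunmere=20 Hollowpine=10 → close Cedarfen (overflow 15)
  22÷2 = 11 each, +1 to first 0
Round 3: Dunmere=31 Hollowpine=21 → close Dunmere (overflow 16)
  31÷1 = 31 each, +1 to first 0

Closure order: Fernhollow, Cedarfen, Dunmere
Last habitat: Hollowpine with 52 animals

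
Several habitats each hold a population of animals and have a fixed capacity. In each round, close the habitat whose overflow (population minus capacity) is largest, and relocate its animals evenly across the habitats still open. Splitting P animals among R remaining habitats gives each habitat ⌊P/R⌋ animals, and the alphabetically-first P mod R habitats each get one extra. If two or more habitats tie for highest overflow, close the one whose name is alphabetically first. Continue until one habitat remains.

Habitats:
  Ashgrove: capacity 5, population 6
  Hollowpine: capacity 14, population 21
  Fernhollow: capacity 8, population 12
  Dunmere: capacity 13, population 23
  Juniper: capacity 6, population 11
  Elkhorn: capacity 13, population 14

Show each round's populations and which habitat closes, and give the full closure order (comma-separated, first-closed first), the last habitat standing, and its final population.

Round 1: Ashgrove=6 Dunmere=23 Elkhorn=14 Fernhollow=12 Hollowpine=21 Juniper=11 → close Dunmere (overflow 10)
  23÷5 = 4 each, +1 to first 3
Round 2: Ashgrove=11 Elkhorn=19 Fernhollow=17 Hollowpine=25 Juniper=15 → close Hollowpine (overflow 11)
  25÷4 = 6 each, +1 to first 1
Round 3: Ashgrove=18 Elkhorn=25 Fernhollow=23 Juniper=21 → close Fernhollow (overflow 15)
  23÷3 = 7 each, +1 to first 2
Round 4: Ashgrove=26 Elkhorn=33 Juniper=28 → close Juniper (overflow 22)
  28÷2 = 14 each, +1 to first 0
Round 5: Ashgrove=40 Elkhorn=47 → close Ashgrove (overflow 35)
  40÷1 = 40 each, +1 to first 0

Closure order: Dunmere, Hollowpine, Fernhollow, Juniper, Ashgrove
Last habitat: Elkhorn with 87 animals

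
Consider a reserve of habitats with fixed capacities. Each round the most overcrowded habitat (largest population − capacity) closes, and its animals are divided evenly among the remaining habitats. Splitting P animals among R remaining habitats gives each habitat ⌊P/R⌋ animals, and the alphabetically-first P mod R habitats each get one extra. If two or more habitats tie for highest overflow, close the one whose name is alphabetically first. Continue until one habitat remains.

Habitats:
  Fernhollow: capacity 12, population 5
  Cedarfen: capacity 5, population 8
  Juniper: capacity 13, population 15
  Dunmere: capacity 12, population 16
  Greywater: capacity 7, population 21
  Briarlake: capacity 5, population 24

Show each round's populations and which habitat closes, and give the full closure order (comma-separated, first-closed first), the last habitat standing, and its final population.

Closure order: Briarlake, Greywater, Dunmere, Cedarfen, Juniper
Last habitat: Fernhollow with 89 animals

Round 1: Briarlake=24 Cedarfen=8 Dunmere=16 Fernhollow=5 Greywater=21 Juniper=15 → close Briarlake (overflow 19)
  24÷5 = 4 each, +1 to first 4
Round 2: Cedarfen=13 Dunmere=21 Fernhollow=10 Greywater=26 Juniper=19 → close Greywater (overflow 19)
  26÷4 = 6 each, +1 to first 2
Round 3: Cedarfen=20 Dunmere=28 Fernhollow=16 Juniper=25 → close Dunmere (overflow 16)
  28÷3 = 9 each, +1 to first 1
Round 4: Cedarfen=30 Fernhollow=25 Juniper=34 → close Cedarfen (overflow 25)
  30÷2 = 15 each, +1 to first 0
Round 5: Fernhollow=40 Juniper=49 → close Juniper (overflow 36)
  49÷1 = 49 each, +1 to first 0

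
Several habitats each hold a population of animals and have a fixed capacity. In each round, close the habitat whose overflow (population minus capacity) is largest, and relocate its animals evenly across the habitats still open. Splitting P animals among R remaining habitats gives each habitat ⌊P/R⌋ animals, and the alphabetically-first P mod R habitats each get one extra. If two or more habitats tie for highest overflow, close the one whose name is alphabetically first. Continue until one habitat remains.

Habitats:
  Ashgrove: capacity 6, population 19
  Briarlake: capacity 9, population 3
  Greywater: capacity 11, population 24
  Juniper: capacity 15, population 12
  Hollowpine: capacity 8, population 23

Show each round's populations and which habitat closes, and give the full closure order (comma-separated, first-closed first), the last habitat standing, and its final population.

Round 1: Ashgrove=19 Briarlake=3 Greywater=24 Hollowpine=23 Juniper=12 → close Hollowpine (overflow 15)
  23÷4 = 5 each, +1 to first 3
Round 2: Ashgrove=25 Briarlake=9 Greywater=30 Juniper=17 → close Ashgrove (overflow 19)
  25÷3 = 8 each, +1 to first 1
Round 3: Briarlake=18 Greywater=38 Juniper=25 → close Greywater (overflow 27)
  38÷2 = 19 each, +1 to first 0
Round 4: Briarlake=37 Juniper=44 → close Juniper (overflow 29)
  44÷1 = 44 each, +1 to first 0

Closure order: Hollowpine, Ashgrove, Greywater, Juniper
Last habitat: Briarlake with 81 animals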